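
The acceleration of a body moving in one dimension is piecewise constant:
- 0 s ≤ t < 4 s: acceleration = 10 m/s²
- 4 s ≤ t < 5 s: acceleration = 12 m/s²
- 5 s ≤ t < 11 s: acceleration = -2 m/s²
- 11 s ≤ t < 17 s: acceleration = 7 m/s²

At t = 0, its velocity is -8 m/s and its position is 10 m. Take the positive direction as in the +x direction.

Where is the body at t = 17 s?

642 m

On each constant-a segment, Δv = aΔt and Δx = v₀Δt + ½aΔt²; chain segment to segment.
0–4 s: v starts -8 m/s; Δx = -8·4 + ½·10·4² = 48 m; v ends 32 m/s.
4–5 s: v starts 32 m/s; Δx = 32·1 + ½·12·1² = 38 m; v ends 44 m/s.
5–11 s: v starts 44 m/s; Δx = 44·6 + ½·-2·6² = 228 m; v ends 32 m/s.
11–17 s: v starts 32 m/s; Δx = 32·6 + ½·7·6² = 318 m; v ends 74 m/s.
x(17) = 10 + Σ Δx = 642 m.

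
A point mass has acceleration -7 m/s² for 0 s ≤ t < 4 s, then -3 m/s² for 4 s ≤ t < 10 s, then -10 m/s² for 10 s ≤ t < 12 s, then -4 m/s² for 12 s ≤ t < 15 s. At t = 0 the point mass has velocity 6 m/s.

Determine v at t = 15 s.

Δv equals the area under the a-t graph; then v = v₀ + Δv.
0–4 s: -7 × 4 = -28 m/s
4–10 s: -3 × 6 = -18 m/s
10–12 s: -10 × 2 = -20 m/s
12–15 s: -4 × 3 = -12 m/s
Δv = -78 m/s, so v(15) = 6 + (-78) = -72 m/s.

-72 m/s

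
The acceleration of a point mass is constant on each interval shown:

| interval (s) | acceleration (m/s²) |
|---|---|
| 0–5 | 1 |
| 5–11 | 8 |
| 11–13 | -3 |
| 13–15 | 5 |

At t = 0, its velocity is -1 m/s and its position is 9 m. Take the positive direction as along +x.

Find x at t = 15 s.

384.5 m

On each constant-a segment, Δv = aΔt and Δx = v₀Δt + ½aΔt²; chain segment to segment.
0–5 s: v starts -1 m/s; Δx = -1·5 + ½·1·5² = 7.5 m; v ends 4 m/s.
5–11 s: v starts 4 m/s; Δx = 4·6 + ½·8·6² = 168 m; v ends 52 m/s.
11–13 s: v starts 52 m/s; Δx = 52·2 + ½·-3·2² = 98 m; v ends 46 m/s.
13–15 s: v starts 46 m/s; Δx = 46·2 + ½·5·2² = 102 m; v ends 56 m/s.
x(15) = 9 + Σ Δx = 384.5 m.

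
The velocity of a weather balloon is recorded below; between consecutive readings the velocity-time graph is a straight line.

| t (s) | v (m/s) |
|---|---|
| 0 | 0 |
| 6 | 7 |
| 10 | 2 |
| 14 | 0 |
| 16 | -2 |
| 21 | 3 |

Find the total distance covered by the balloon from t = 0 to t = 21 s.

Total distance travelled is ∫|v| dt — sum the magnitudes of each area piece.
0–6 s: |½(0 + 7)(6)| = 21 m
6–10 s: |½(7 + 2)(4)| = 18 m
10–14 s: |½(2 + 0)(4)| = 4 m
14–16 s: |½(0 + -2)(2)| = 2 m
16–21 s: v = 0 at t = 18 s; triangle areas 2 + 4.5 = 6.5 m
Total distance = 51.5 m

51.5 m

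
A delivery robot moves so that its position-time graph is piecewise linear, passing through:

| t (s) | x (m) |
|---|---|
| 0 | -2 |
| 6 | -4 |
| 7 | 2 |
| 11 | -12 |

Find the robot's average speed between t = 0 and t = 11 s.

Average speed = (total path length)/(elapsed time); on a piecewise-linear x-t graph the path length is Σ|Δx|.
0–6 s: |Δx| = |-4 − -2| = 2 m
6–7 s: |Δx| = |2 − -4| = 6 m
7–11 s: |Δx| = |-12 − 2| = 14 m
Total path = 22 m; average speed = 22/11 = 2 m/s.

2 m/s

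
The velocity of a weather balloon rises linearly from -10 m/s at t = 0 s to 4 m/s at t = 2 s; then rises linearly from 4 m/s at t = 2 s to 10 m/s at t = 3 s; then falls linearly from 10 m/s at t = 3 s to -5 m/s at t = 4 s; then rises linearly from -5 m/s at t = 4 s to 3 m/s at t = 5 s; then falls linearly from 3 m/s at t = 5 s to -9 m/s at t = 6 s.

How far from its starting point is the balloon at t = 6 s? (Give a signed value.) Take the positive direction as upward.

-0.5 m

Net displacement equals the area under the velocity-time graph (areas below the axis count negative).
0–2 s: ½(-10 + 4)(2) = -6 m
2–3 s: ½(4 + 10)(1) = 7 m
3–4 s: ½(10 + -5)(1) = 2.5 m
4–5 s: ½(-5 + 3)(1) = -1 m
5–6 s: ½(3 + -9)(1) = -3 m
Net displacement = -0.5 m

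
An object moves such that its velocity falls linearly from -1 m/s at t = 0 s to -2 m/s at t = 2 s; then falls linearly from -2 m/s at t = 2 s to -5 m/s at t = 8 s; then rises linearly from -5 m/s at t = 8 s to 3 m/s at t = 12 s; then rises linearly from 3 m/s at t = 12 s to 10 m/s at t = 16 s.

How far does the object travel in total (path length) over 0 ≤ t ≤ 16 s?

Distance (not displacement) is the total path length: add the absolute areas under v-t.
0–2 s: |½(-1 + -2)(2)| = 3 m
2–8 s: |½(-2 + -5)(6)| = 21 m
8–12 s: v = 0 at t = 10.5 s; triangle areas 6.25 + 2.25 = 8.5 m
12–16 s: |½(3 + 10)(4)| = 26 m
Total distance = 58.5 m

58.5 m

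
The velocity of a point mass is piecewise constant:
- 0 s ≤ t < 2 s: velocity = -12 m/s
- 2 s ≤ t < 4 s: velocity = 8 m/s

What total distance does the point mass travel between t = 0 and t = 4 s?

40 m

Total distance travelled is ∫|v| dt — sum the magnitudes of each area piece.
0–2 s: |-12| × 2 = 24 m
2–4 s: |8| × 2 = 16 m
Total distance = 40 m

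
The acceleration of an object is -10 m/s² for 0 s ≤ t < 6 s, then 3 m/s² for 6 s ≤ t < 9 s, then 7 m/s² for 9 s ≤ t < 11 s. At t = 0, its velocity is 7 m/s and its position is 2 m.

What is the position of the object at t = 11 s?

-355.5 m

On each constant-a segment, Δv = aΔt and Δx = v₀Δt + ½aΔt²; chain segment to segment.
0–6 s: v starts 7 m/s; Δx = 7·6 + ½·-10·6² = -138 m; v ends -53 m/s.
6–9 s: v starts -53 m/s; Δx = -53·3 + ½·3·3² = -145.5 m; v ends -44 m/s.
9–11 s: v starts -44 m/s; Δx = -44·2 + ½·7·2² = -74 m; v ends -30 m/s.
x(11) = 2 + Σ Δx = -355.5 m.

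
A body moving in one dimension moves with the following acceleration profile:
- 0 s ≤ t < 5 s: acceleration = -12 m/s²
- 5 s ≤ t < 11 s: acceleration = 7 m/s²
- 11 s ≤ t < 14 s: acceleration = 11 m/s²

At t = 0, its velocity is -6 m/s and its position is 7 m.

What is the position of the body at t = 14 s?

-465.5 m

On each constant-a segment, Δv = aΔt and Δx = v₀Δt + ½aΔt²; chain segment to segment.
0–5 s: v starts -6 m/s; Δx = -6·5 + ½·-12·5² = -180 m; v ends -66 m/s.
5–11 s: v starts -66 m/s; Δx = -66·6 + ½·7·6² = -270 m; v ends -24 m/s.
11–14 s: v starts -24 m/s; Δx = -24·3 + ½·11·3² = -22.5 m; v ends 9 m/s.
x(14) = 7 + Σ Δx = -465.5 m.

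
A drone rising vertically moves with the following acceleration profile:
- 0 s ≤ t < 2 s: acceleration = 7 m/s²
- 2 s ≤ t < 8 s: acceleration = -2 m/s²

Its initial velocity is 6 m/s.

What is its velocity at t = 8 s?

8 m/s

Δv equals the area under the a-t graph; then v = v₀ + Δv.
0–2 s: 7 × 2 = 14 m/s
2–8 s: -2 × 6 = -12 m/s
Δv = 2 m/s, so v(8) = 6 + (2) = 8 m/s.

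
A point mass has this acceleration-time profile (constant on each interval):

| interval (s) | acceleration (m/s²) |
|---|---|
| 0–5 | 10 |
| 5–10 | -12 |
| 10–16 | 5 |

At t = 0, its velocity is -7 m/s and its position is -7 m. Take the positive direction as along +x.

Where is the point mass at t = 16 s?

136 m

On each constant-a segment, Δv = aΔt and Δx = v₀Δt + ½aΔt²; chain segment to segment.
0–5 s: v starts -7 m/s; Δx = -7·5 + ½·10·5² = 90 m; v ends 43 m/s.
5–10 s: v starts 43 m/s; Δx = 43·5 + ½·-12·5² = 65 m; v ends -17 m/s.
10–16 s: v starts -17 m/s; Δx = -17·6 + ½·5·6² = -12 m; v ends 13 m/s.
x(16) = -7 + Σ Δx = 136 m.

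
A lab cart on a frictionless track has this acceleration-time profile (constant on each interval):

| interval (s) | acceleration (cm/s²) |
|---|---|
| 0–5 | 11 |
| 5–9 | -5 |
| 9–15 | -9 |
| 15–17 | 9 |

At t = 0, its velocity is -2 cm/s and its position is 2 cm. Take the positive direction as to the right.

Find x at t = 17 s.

313.5 cm

On each constant-a segment, Δv = aΔt and Δx = v₀Δt + ½aΔt²; chain segment to segment.
0–5 s: v starts -2 cm/s; Δx = -2·5 + ½·11·5² = 127.5 cm; v ends 53 cm/s.
5–9 s: v starts 53 cm/s; Δx = 53·4 + ½·-5·4² = 172 cm; v ends 33 cm/s.
9–15 s: v starts 33 cm/s; Δx = 33·6 + ½·-9·6² = 36 cm; v ends -21 cm/s.
15–17 s: v starts -21 cm/s; Δx = -21·2 + ½·9·2² = -24 cm; v ends -3 cm/s.
x(17) = 2 + Σ Δx = 313.5 cm.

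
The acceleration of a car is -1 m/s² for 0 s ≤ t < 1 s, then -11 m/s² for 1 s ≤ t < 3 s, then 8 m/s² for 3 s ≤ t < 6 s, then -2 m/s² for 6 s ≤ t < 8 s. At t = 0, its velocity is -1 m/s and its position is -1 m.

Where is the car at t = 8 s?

-68.5 m

On each constant-a segment, Δv = aΔt and Δx = v₀Δt + ½aΔt²; chain segment to segment.
0–1 s: v starts -1 m/s; Δx = -1·1 + ½·-1·1² = -1.5 m; v ends -2 m/s.
1–3 s: v starts -2 m/s; Δx = -2·2 + ½·-11·2² = -26 m; v ends -24 m/s.
3–6 s: v starts -24 m/s; Δx = -24·3 + ½·8·3² = -36 m; v ends 0 m/s.
6–8 s: v starts 0 m/s; Δx = 0·2 + ½·-2·2² = -4 m; v ends -4 m/s.
x(8) = -1 + Σ Δx = -68.5 m.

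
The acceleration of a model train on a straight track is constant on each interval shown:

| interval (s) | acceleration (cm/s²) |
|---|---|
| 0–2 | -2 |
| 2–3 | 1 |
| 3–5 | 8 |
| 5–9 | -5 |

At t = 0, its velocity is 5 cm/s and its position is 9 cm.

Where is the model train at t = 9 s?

On each constant-a segment, Δv = aΔt and Δx = v₀Δt + ½aΔt²; chain segment to segment.
0–2 s: v starts 5 cm/s; Δx = 5·2 + ½·-2·2² = 6 cm; v ends 1 cm/s.
2–3 s: v starts 1 cm/s; Δx = 1·1 + ½·1·1² = 1.5 cm; v ends 2 cm/s.
3–5 s: v starts 2 cm/s; Δx = 2·2 + ½·8·2² = 20 cm; v ends 18 cm/s.
5–9 s: v starts 18 cm/s; Δx = 18·4 + ½·-5·4² = 32 cm; v ends -2 cm/s.
x(9) = 9 + Σ Δx = 68.5 cm.

68.5 cm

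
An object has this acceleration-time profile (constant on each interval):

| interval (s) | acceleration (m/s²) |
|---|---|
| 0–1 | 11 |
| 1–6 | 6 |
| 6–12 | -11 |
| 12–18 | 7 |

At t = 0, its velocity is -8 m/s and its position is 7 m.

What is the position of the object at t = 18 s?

22.5 m

On each constant-a segment, Δv = aΔt and Δx = v₀Δt + ½aΔt²; chain segment to segment.
0–1 s: v starts -8 m/s; Δx = -8·1 + ½·11·1² = -2.5 m; v ends 3 m/s.
1–6 s: v starts 3 m/s; Δx = 3·5 + ½·6·5² = 90 m; v ends 33 m/s.
6–12 s: v starts 33 m/s; Δx = 33·6 + ½·-11·6² = 0 m; v ends -33 m/s.
12–18 s: v starts -33 m/s; Δx = -33·6 + ½·7·6² = -72 m; v ends 9 m/s.
x(18) = 7 + Σ Δx = 22.5 m.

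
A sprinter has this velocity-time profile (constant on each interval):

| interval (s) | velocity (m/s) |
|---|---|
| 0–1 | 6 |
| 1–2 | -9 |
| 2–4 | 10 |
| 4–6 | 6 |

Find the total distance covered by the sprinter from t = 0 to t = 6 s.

Total distance travelled is ∫|v| dt — sum the magnitudes of each area piece.
0–1 s: |6| × 1 = 6 m
1–2 s: |-9| × 1 = 9 m
2–4 s: |10| × 2 = 20 m
4–6 s: |6| × 2 = 12 m
Total distance = 47 m

47 m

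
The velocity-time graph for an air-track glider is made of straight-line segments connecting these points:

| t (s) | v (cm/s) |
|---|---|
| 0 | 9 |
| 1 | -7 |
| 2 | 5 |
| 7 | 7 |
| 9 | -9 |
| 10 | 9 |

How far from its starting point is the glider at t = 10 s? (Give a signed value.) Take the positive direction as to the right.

Displacement is the signed area under the v-t curve.
0–1 s: ½(9 + -7)(1) = 1 cm
1–2 s: ½(-7 + 5)(1) = -1 cm
2–7 s: ½(5 + 7)(5) = 30 cm
7–9 s: ½(7 + -9)(2) = -2 cm
9–10 s: ½(-9 + 9)(1) = 0 cm
Net displacement = 28 cm

28 cm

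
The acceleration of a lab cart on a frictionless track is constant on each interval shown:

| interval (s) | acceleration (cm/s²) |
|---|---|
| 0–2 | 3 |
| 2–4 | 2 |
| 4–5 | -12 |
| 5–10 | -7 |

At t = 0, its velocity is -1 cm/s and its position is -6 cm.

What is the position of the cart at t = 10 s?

-87.5 cm

On each constant-a segment, Δv = aΔt and Δx = v₀Δt + ½aΔt²; chain segment to segment.
0–2 s: v starts -1 cm/s; Δx = -1·2 + ½·3·2² = 4 cm; v ends 5 cm/s.
2–4 s: v starts 5 cm/s; Δx = 5·2 + ½·2·2² = 14 cm; v ends 9 cm/s.
4–5 s: v starts 9 cm/s; Δx = 9·1 + ½·-12·1² = 3 cm; v ends -3 cm/s.
5–10 s: v starts -3 cm/s; Δx = -3·5 + ½·-7·5² = -102.5 cm; v ends -38 cm/s.
x(10) = -6 + Σ Δx = -87.5 cm.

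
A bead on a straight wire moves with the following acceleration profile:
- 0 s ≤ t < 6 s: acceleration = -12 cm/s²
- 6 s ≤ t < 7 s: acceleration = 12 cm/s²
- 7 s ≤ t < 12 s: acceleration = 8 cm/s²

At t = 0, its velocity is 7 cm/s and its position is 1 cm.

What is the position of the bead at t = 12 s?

-397 cm

On each constant-a segment, Δv = aΔt and Δx = v₀Δt + ½aΔt²; chain segment to segment.
0–6 s: v starts 7 cm/s; Δx = 7·6 + ½·-12·6² = -174 cm; v ends -65 cm/s.
6–7 s: v starts -65 cm/s; Δx = -65·1 + ½·12·1² = -59 cm; v ends -53 cm/s.
7–12 s: v starts -53 cm/s; Δx = -53·5 + ½·8·5² = -165 cm; v ends -13 cm/s.
x(12) = 1 + Σ Δx = -397 cm.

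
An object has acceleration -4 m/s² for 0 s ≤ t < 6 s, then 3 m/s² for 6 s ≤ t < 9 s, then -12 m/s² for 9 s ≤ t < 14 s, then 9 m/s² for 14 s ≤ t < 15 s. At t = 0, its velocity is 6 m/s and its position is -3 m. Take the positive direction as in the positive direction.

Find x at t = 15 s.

On each constant-a segment, Δv = aΔt and Δx = v₀Δt + ½aΔt²; chain segment to segment.
0–6 s: v starts 6 m/s; Δx = 6·6 + ½·-4·6² = -36 m; v ends -18 m/s.
6–9 s: v starts -18 m/s; Δx = -18·3 + ½·3·3² = -40.5 m; v ends -9 m/s.
9–14 s: v starts -9 m/s; Δx = -9·5 + ½·-12·5² = -195 m; v ends -69 m/s.
14–15 s: v starts -69 m/s; Δx = -69·1 + ½·9·1² = -64.5 m; v ends -60 m/s.
x(15) = -3 + Σ Δx = -339 m.

-339 m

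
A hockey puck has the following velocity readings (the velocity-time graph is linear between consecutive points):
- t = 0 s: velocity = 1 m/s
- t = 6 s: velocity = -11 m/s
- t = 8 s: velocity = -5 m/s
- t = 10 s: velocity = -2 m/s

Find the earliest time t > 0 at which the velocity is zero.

v changes sign on 0–6 s (from 1 to -11); the graph is linear there, so v = 0 at t = 0 + (-1)·(6 − 0)/(-11 − 1) = 0.5 s.

t = 0.5 s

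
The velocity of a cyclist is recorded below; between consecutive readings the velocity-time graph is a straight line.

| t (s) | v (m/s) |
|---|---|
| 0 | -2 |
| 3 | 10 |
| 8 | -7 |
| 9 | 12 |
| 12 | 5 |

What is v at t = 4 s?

6.6 m/s

On 3–8 s the graph is linear from 10 to -7 m/s: v(4) = 10 + (-7 − 10)·(4 − 3)/(8 − 3) = 6.6 m/s.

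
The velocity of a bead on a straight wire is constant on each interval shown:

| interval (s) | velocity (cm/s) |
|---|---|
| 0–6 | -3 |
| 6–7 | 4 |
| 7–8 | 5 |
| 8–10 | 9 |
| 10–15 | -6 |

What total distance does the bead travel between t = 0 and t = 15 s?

Total distance travelled is ∫|v| dt — sum the magnitudes of each area piece.
0–6 s: |-3| × 6 = 18 cm
6–7 s: |4| × 1 = 4 cm
7–8 s: |5| × 1 = 5 cm
8–10 s: |9| × 2 = 18 cm
10–15 s: |-6| × 5 = 30 cm
Total distance = 75 cm

75 cm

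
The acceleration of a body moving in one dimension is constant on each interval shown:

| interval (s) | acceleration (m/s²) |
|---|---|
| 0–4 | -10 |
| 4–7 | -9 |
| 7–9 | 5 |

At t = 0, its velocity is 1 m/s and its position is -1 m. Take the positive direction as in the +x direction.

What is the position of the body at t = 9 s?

On each constant-a segment, Δv = aΔt and Δx = v₀Δt + ½aΔt²; chain segment to segment.
0–4 s: v starts 1 m/s; Δx = 1·4 + ½·-10·4² = -76 m; v ends -39 m/s.
4–7 s: v starts -39 m/s; Δx = -39·3 + ½·-9·3² = -157.5 m; v ends -66 m/s.
7–9 s: v starts -66 m/s; Δx = -66·2 + ½·5·2² = -122 m; v ends -56 m/s.
x(9) = -1 + Σ Δx = -356.5 m.

-356.5 m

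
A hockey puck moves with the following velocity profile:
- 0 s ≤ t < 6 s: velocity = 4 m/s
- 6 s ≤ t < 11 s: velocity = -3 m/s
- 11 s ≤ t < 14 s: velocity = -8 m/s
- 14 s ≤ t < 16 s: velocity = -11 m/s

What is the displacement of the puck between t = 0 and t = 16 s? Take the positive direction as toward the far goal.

Net displacement equals the area under the velocity-time graph (areas below the axis count negative).
0–6 s: 4 × 6 = 24 m
6–11 s: -3 × 5 = -15 m
11–14 s: -8 × 3 = -24 m
14–16 s: -11 × 2 = -22 m
Net displacement = -37 m

-37 m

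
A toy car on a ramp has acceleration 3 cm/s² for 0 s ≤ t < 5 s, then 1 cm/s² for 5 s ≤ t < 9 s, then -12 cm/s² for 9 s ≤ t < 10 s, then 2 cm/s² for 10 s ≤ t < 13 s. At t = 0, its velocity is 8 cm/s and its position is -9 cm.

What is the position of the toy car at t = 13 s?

On each constant-a segment, Δv = aΔt and Δx = v₀Δt + ½aΔt²; chain segment to segment.
0–5 s: v starts 8 cm/s; Δx = 8·5 + ½·3·5² = 77.5 cm; v ends 23 cm/s.
5–9 s: v starts 23 cm/s; Δx = 23·4 + ½·1·4² = 100 cm; v ends 27 cm/s.
9–10 s: v starts 27 cm/s; Δx = 27·1 + ½·-12·1² = 21 cm; v ends 15 cm/s.
10–13 s: v starts 15 cm/s; Δx = 15·3 + ½·2·3² = 54 cm; v ends 21 cm/s.
x(13) = -9 + Σ Δx = 243.5 cm.

243.5 cm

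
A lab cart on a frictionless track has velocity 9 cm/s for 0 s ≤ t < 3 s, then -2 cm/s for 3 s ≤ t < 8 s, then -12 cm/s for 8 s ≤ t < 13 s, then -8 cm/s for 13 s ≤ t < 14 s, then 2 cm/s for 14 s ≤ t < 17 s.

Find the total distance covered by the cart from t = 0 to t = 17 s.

111 cm

Total distance travelled is ∫|v| dt — sum the magnitudes of each area piece.
0–3 s: |9| × 3 = 27 cm
3–8 s: |-2| × 5 = 10 cm
8–13 s: |-12| × 5 = 60 cm
13–14 s: |-8| × 1 = 8 cm
14–17 s: |2| × 3 = 6 cm
Total distance = 111 cm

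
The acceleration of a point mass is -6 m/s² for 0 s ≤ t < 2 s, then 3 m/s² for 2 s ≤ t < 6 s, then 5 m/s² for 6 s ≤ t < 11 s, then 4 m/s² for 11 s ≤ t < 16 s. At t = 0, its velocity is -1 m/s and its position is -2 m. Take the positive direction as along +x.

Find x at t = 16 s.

On each constant-a segment, Δv = aΔt and Δx = v₀Δt + ½aΔt²; chain segment to segment.
0–2 s: v starts -1 m/s; Δx = -1·2 + ½·-6·2² = -14 m; v ends -13 m/s.
2–6 s: v starts -13 m/s; Δx = -13·4 + ½·3·4² = -28 m; v ends -1 m/s.
6–11 s: v starts -1 m/s; Δx = -1·5 + ½·5·5² = 57.5 m; v ends 24 m/s.
11–16 s: v starts 24 m/s; Δx = 24·5 + ½·4·5² = 170 m; v ends 44 m/s.
x(16) = -2 + Σ Δx = 183.5 m.

183.5 m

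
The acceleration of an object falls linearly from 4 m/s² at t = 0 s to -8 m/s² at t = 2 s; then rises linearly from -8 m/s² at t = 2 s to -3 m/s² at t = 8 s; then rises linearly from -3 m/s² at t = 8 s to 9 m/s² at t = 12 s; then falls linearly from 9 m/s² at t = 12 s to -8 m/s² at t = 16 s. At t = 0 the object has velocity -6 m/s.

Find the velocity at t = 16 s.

Δv equals the area under the a-t graph; then v = v₀ + Δv.
0–2 s: ½(4 + -8)(2) = -4 m/s
2–8 s: ½(-8 + -3)(6) = -33 m/s
8–12 s: ½(-3 + 9)(4) = 12 m/s
12–16 s: ½(9 + -8)(4) = 2 m/s
Δv = -23 m/s, so v(16) = -6 + (-23) = -29 m/s.

-29 m/s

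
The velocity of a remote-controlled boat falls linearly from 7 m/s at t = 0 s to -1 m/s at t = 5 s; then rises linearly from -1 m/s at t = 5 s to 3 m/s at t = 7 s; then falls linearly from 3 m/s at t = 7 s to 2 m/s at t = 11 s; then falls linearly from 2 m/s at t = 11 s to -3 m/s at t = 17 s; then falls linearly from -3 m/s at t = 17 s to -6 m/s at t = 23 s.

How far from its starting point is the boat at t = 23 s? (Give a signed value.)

Displacement is the signed area under the v-t curve.
0–5 s: ½(7 + -1)(5) = 15 m
5–7 s: ½(-1 + 3)(2) = 2 m
7–11 s: ½(3 + 2)(4) = 10 m
11–17 s: ½(2 + -3)(6) = -3 m
17–23 s: ½(-3 + -6)(6) = -27 m
Net displacement = -3 m

-3 m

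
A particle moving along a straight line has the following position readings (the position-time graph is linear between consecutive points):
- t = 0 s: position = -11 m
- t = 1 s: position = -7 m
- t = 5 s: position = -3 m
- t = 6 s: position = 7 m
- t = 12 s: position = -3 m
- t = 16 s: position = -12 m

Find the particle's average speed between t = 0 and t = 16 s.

2.3125 m/s

Average speed = (total path length)/(elapsed time); on a piecewise-linear x-t graph the path length is Σ|Δx|.
0–1 s: |Δx| = |-7 − -11| = 4 m
1–5 s: |Δx| = |-3 − -7| = 4 m
5–6 s: |Δx| = |7 − -3| = 10 m
6–12 s: |Δx| = |-3 − 7| = 10 m
12–16 s: |Δx| = |-12 − -3| = 9 m
Total path = 37 m; average speed = 37/16 = 2.3125 m/s.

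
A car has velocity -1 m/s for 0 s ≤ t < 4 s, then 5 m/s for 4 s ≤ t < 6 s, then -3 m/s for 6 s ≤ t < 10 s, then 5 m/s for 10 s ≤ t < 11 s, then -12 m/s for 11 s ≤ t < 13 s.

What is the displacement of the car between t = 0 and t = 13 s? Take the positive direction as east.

Displacement is the signed area under the v-t curve.
0–4 s: -1 × 4 = -4 m
4–6 s: 5 × 2 = 10 m
6–10 s: -3 × 4 = -12 m
10–11 s: 5 × 1 = 5 m
11–13 s: -12 × 2 = -24 m
Net displacement = -25 m

-25 m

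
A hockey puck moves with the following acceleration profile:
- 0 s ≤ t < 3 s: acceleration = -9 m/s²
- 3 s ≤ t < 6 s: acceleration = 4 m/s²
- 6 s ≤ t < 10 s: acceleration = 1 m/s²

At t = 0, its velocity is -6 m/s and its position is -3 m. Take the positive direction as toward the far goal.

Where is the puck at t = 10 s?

On each constant-a segment, Δv = aΔt and Δx = v₀Δt + ½aΔt²; chain segment to segment.
0–3 s: v starts -6 m/s; Δx = -6·3 + ½·-9·3² = -58.5 m; v ends -33 m/s.
3–6 s: v starts -33 m/s; Δx = -33·3 + ½·4·3² = -81 m; v ends -21 m/s.
6–10 s: v starts -21 m/s; Δx = -21·4 + ½·1·4² = -76 m; v ends -17 m/s.
x(10) = -3 + Σ Δx = -218.5 m.

-218.5 m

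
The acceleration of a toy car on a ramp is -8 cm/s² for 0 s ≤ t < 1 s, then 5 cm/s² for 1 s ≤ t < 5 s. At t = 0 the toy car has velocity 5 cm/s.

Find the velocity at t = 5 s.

17 cm/s

Δv equals the area under the a-t graph; then v = v₀ + Δv.
0–1 s: -8 × 1 = -8 cm/s
1–5 s: 5 × 4 = 20 cm/s
Δv = 12 cm/s, so v(5) = 5 + (12) = 17 cm/s.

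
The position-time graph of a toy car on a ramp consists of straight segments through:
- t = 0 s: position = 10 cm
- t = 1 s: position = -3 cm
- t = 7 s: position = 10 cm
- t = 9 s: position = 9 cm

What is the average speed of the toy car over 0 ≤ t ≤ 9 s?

Average speed = (total path length)/(elapsed time); on a piecewise-linear x-t graph the path length is Σ|Δx|.
0–1 s: |Δx| = |-3 − 10| = 13 cm
1–7 s: |Δx| = |10 − -3| = 13 cm
7–9 s: |Δx| = |9 − 10| = 1 cm
Total path = 27 cm; average speed = 27/9 = 3 cm/s.

3 cm/s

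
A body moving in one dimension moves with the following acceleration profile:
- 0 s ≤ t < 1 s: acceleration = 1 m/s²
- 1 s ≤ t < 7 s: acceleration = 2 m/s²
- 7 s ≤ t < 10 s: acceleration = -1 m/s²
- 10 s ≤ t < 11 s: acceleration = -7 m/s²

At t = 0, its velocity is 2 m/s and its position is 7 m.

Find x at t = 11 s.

On each constant-a segment, Δv = aΔt and Δx = v₀Δt + ½aΔt²; chain segment to segment.
0–1 s: v starts 2 m/s; Δx = 2·1 + ½·1·1² = 2.5 m; v ends 3 m/s.
1–7 s: v starts 3 m/s; Δx = 3·6 + ½·2·6² = 54 m; v ends 15 m/s.
7–10 s: v starts 15 m/s; Δx = 15·3 + ½·-1·3² = 40.5 m; v ends 12 m/s.
10–11 s: v starts 12 m/s; Δx = 12·1 + ½·-7·1² = 8.5 m; v ends 5 m/s.
x(11) = 7 + Σ Δx = 112.5 m.

112.5 m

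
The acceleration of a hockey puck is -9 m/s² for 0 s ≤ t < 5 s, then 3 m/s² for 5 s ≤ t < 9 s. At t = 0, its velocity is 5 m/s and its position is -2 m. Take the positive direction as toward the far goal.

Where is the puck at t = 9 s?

-225.5 m

On each constant-a segment, Δv = aΔt and Δx = v₀Δt + ½aΔt²; chain segment to segment.
0–5 s: v starts 5 m/s; Δx = 5·5 + ½·-9·5² = -87.5 m; v ends -40 m/s.
5–9 s: v starts -40 m/s; Δx = -40·4 + ½·3·4² = -136 m; v ends -28 m/s.
x(9) = -2 + Σ Δx = -225.5 m.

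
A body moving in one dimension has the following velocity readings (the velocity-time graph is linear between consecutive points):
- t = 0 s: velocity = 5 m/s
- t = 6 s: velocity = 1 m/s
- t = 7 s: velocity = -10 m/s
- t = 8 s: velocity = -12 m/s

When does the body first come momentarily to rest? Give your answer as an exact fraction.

t = 67/11 s

v changes sign on 6–7 s (from 1 to -10); the graph is linear there, so v = 0 at t = 6 + (-1)·(7 − 6)/(-10 − 1) = 67/11 s.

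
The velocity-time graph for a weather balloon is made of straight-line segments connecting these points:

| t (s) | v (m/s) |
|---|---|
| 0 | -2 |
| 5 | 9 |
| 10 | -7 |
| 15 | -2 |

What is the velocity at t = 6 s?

5.8 m/s

On 5–10 s the graph is linear from 9 to -7 m/s: v(6) = 9 + (-7 − 9)·(6 − 5)/(10 − 5) = 5.8 m/s.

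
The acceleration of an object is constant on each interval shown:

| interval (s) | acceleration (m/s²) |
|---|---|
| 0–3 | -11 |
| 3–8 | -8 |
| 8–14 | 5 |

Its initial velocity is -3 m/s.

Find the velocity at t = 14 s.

-46 m/s

Δv equals the area under the a-t graph; then v = v₀ + Δv.
0–3 s: -11 × 3 = -33 m/s
3–8 s: -8 × 5 = -40 m/s
8–14 s: 5 × 6 = 30 m/s
Δv = -43 m/s, so v(14) = -3 + (-43) = -46 m/s.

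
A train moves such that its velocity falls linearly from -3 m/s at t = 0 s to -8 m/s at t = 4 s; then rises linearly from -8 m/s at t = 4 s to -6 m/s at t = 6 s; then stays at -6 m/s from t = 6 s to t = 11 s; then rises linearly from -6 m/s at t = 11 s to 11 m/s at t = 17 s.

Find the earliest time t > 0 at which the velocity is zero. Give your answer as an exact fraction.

v changes sign on 11–17 s (from -6 to 11); the graph is linear there, so v = 0 at t = 11 + (6)·(17 − 11)/(11 − -6) = 223/17 s.

t = 223/17 s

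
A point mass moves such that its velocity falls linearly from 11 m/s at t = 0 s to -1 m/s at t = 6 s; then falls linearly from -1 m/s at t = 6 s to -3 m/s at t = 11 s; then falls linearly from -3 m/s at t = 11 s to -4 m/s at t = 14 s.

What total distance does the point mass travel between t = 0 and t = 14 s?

51 m

Distance (not displacement) is the total path length: add the absolute areas under v-t.
0–6 s: v = 0 at t = 5.5 s; triangle areas 30.25 + 0.25 = 30.5 m
6–11 s: |½(-1 + -3)(5)| = 10 m
11–14 s: |½(-3 + -4)(3)| = 10.5 m
Total distance = 51 m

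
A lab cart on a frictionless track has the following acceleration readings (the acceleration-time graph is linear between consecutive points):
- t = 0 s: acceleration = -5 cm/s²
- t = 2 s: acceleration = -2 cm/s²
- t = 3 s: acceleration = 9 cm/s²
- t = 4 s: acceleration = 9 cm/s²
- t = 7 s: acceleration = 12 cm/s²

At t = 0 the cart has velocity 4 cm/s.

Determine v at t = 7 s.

41 cm/s

Δv equals the area under the a-t graph; then v = v₀ + Δv.
0–2 s: ½(-5 + -2)(2) = -7 cm/s
2–3 s: ½(-2 + 9)(1) = 3.5 cm/s
3–4 s: 9 × 1 = 9 cm/s
4–7 s: ½(9 + 12)(3) = 31.5 cm/s
Δv = 37 cm/s, so v(7) = 4 + (37) = 41 cm/s.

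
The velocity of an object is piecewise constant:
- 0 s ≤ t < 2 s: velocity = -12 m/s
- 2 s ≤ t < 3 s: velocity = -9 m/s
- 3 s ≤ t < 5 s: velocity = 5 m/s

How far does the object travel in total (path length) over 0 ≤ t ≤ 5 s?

43 m

Total distance travelled is ∫|v| dt — sum the magnitudes of each area piece.
0–2 s: |-12| × 2 = 24 m
2–3 s: |-9| × 1 = 9 m
3–5 s: |5| × 2 = 10 m
Total distance = 43 m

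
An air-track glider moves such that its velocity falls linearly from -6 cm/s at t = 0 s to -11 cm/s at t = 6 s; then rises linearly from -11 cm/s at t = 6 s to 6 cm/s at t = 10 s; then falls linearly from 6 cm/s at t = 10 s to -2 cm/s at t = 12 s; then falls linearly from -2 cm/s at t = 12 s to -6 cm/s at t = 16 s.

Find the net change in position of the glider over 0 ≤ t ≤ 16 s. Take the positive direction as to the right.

-73 cm

Net displacement equals the area under the velocity-time graph (areas below the axis count negative).
0–6 s: ½(-6 + -11)(6) = -51 cm
6–10 s: ½(-11 + 6)(4) = -10 cm
10–12 s: ½(6 + -2)(2) = 4 cm
12–16 s: ½(-2 + -6)(4) = -16 cm
Net displacement = -73 cm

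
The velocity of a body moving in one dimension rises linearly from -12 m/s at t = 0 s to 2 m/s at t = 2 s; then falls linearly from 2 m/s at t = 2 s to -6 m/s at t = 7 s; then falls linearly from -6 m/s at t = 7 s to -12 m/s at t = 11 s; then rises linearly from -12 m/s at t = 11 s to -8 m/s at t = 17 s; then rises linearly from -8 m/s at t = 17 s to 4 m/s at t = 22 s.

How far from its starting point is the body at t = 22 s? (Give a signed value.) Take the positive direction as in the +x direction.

-126 m

Net displacement equals the area under the velocity-time graph (areas below the axis count negative).
0–2 s: ½(-12 + 2)(2) = -10 m
2–7 s: ½(2 + -6)(5) = -10 m
7–11 s: ½(-6 + -12)(4) = -36 m
11–17 s: ½(-12 + -8)(6) = -60 m
17–22 s: ½(-8 + 4)(5) = -10 m
Net displacement = -126 m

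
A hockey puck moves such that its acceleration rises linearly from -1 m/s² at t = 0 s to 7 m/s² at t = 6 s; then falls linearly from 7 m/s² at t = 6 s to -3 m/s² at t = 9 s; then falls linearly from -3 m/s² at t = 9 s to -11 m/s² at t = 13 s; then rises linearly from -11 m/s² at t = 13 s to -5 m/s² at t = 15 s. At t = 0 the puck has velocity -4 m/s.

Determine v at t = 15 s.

-24 m/s

Δv equals the area under the a-t graph; then v = v₀ + Δv.
0–6 s: ½(-1 + 7)(6) = 18 m/s
6–9 s: ½(7 + -3)(3) = 6 m/s
9–13 s: ½(-3 + -11)(4) = -28 m/s
13–15 s: ½(-11 + -5)(2) = -16 m/s
Δv = -20 m/s, so v(15) = -4 + (-20) = -24 m/s.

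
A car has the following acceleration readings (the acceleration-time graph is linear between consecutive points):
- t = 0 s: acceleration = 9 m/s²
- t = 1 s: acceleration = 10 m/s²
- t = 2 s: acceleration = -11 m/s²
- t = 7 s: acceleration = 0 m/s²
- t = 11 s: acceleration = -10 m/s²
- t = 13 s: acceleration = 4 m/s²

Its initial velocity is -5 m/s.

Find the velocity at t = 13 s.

-49.5 m/s

Δv equals the area under the a-t graph; then v = v₀ + Δv.
0–1 s: ½(9 + 10)(1) = 9.5 m/s
1–2 s: ½(10 + -11)(1) = -0.5 m/s
2–7 s: ½(-11 + 0)(5) = -27.5 m/s
7–11 s: ½(0 + -10)(4) = -20 m/s
11–13 s: ½(-10 + 4)(2) = -6 m/s
Δv = -44.5 m/s, so v(13) = -5 + (-44.5) = -49.5 m/s.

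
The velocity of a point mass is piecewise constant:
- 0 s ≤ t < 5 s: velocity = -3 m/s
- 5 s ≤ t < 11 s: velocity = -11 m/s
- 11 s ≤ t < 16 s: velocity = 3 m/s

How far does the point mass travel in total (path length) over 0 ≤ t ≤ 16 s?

Distance (not displacement) is the total path length: add the absolute areas under v-t.
0–5 s: |-3| × 5 = 15 m
5–11 s: |-11| × 6 = 66 m
11–16 s: |3| × 5 = 15 m
Total distance = 96 m

96 m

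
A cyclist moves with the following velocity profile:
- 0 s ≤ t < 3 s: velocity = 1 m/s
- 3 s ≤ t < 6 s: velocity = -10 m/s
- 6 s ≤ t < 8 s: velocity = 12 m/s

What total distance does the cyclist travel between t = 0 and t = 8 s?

57 m

Distance (not displacement) is the total path length: add the absolute areas under v-t.
0–3 s: |1| × 3 = 3 m
3–6 s: |-10| × 3 = 30 m
6–8 s: |12| × 2 = 24 m
Total distance = 57 m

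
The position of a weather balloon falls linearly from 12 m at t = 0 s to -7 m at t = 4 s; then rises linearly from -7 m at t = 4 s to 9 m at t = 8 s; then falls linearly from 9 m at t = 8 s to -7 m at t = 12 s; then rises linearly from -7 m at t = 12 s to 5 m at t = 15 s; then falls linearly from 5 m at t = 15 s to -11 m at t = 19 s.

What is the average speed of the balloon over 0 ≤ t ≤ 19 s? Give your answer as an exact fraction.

Average speed = (total path length)/(elapsed time); on a piecewise-linear x-t graph the path length is Σ|Δx|.
0–4 s: |Δx| = |-7 − 12| = 19 m
4–8 s: |Δx| = |9 − -7| = 16 m
8–12 s: |Δx| = |-7 − 9| = 16 m
12–15 s: |Δx| = |5 − -7| = 12 m
15–19 s: |Δx| = |-11 − 5| = 16 m
Total path = 79 m; average speed = 79/19 = 79/19 m/s.

79/19 m/s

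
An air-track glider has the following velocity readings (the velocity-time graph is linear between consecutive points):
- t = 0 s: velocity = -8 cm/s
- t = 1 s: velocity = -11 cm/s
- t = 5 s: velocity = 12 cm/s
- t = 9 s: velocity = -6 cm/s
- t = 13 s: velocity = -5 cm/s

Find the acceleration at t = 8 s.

Acceleration is the slope of the v-t graph on 5–9 s: (-6 − 12)/(9 − 5) = -4.5 cm/s².

-4.5 cm/s²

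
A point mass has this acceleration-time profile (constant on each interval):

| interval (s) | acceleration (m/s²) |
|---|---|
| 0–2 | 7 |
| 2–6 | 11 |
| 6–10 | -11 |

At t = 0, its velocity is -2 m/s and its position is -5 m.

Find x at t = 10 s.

On each constant-a segment, Δv = aΔt and Δx = v₀Δt + ½aΔt²; chain segment to segment.
0–2 s: v starts -2 m/s; Δx = -2·2 + ½·7·2² = 10 m; v ends 12 m/s.
2–6 s: v starts 12 m/s; Δx = 12·4 + ½·11·4² = 136 m; v ends 56 m/s.
6–10 s: v starts 56 m/s; Δx = 56·4 + ½·-11·4² = 136 m; v ends 12 m/s.
x(10) = -5 + Σ Δx = 277 m.

277 m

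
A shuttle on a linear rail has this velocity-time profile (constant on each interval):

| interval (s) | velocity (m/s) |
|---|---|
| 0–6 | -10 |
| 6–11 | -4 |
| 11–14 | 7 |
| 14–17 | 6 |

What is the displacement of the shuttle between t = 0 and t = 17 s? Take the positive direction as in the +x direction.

-41 m

Displacement is the signed area under the v-t curve.
0–6 s: -10 × 6 = -60 m
6–11 s: -4 × 5 = -20 m
11–14 s: 7 × 3 = 21 m
14–17 s: 6 × 3 = 18 m
Net displacement = -41 m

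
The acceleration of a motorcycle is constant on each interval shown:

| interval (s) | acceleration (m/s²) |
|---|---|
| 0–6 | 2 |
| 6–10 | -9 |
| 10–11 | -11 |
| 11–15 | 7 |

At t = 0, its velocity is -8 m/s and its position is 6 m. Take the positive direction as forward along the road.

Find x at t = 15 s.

-215.5 m

On each constant-a segment, Δv = aΔt and Δx = v₀Δt + ½aΔt²; chain segment to segment.
0–6 s: v starts -8 m/s; Δx = -8·6 + ½·2·6² = -12 m; v ends 4 m/s.
6–10 s: v starts 4 m/s; Δx = 4·4 + ½·-9·4² = -56 m; v ends -32 m/s.
10–11 s: v starts -32 m/s; Δx = -32·1 + ½·-11·1² = -37.5 m; v ends -43 m/s.
11–15 s: v starts -43 m/s; Δx = -43·4 + ½·7·4² = -116 m; v ends -15 m/s.
x(15) = 6 + Σ Δx = -215.5 m.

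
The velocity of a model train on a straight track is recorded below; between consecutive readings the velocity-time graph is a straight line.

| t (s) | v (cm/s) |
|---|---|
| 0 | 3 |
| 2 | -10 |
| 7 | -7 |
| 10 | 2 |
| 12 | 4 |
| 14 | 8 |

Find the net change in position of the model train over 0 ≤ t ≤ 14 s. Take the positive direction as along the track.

-39 cm

Displacement is the signed area under the v-t curve.
0–2 s: ½(3 + -10)(2) = -7 cm
2–7 s: ½(-10 + -7)(5) = -42.5 cm
7–10 s: ½(-7 + 2)(3) = -7.5 cm
10–12 s: ½(2 + 4)(2) = 6 cm
12–14 s: ½(4 + 8)(2) = 12 cm
Net displacement = -39 cm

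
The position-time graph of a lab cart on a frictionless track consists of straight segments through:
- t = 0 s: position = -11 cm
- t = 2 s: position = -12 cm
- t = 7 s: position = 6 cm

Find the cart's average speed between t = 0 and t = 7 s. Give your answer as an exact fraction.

19/7 cm/s

Average speed = (total path length)/(elapsed time); on a piecewise-linear x-t graph the path length is Σ|Δx|.
0–2 s: |Δx| = |-12 − -11| = 1 cm
2–7 s: |Δx| = |6 − -12| = 18 cm
Total path = 19 cm; average speed = 19/7 = 19/7 cm/s.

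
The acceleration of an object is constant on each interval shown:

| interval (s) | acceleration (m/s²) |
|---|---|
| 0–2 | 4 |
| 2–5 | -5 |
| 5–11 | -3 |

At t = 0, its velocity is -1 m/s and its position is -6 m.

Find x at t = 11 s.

On each constant-a segment, Δv = aΔt and Δx = v₀Δt + ½aΔt²; chain segment to segment.
0–2 s: v starts -1 m/s; Δx = -1·2 + ½·4·2² = 6 m; v ends 7 m/s.
2–5 s: v starts 7 m/s; Δx = 7·3 + ½·-5·3² = -1.5 m; v ends -8 m/s.
5–11 s: v starts -8 m/s; Δx = -8·6 + ½·-3·6² = -102 m; v ends -26 m/s.
x(11) = -6 + Σ Δx = -103.5 m.

-103.5 m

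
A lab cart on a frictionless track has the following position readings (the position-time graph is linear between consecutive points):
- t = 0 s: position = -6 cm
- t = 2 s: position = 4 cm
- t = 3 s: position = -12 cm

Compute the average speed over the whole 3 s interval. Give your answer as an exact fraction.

26/3 cm/s

Average speed = (total path length)/(elapsed time); on a piecewise-linear x-t graph the path length is Σ|Δx|.
0–2 s: |Δx| = |4 − -6| = 10 cm
2–3 s: |Δx| = |-12 − 4| = 16 cm
Total path = 26 cm; average speed = 26/3 = 26/3 cm/s.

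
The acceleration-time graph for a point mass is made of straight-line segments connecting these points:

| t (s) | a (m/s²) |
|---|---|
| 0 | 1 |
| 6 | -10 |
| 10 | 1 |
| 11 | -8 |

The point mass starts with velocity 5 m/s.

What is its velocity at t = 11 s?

Δv equals the area under the a-t graph; then v = v₀ + Δv.
0–6 s: ½(1 + -10)(6) = -27 m/s
6–10 s: ½(-10 + 1)(4) = -18 m/s
10–11 s: ½(1 + -8)(1) = -3.5 m/s
Δv = -48.5 m/s, so v(11) = 5 + (-48.5) = -43.5 m/s.

-43.5 m/s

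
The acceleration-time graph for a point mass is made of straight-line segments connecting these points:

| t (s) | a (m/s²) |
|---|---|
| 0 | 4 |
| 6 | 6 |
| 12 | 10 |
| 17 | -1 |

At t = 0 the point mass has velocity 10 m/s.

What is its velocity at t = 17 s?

110.5 m/s

Δv equals the area under the a-t graph; then v = v₀ + Δv.
0–6 s: ½(4 + 6)(6) = 30 m/s
6–12 s: ½(6 + 10)(6) = 48 m/s
12–17 s: ½(10 + -1)(5) = 22.5 m/s
Δv = 100.5 m/s, so v(17) = 10 + (100.5) = 110.5 m/s.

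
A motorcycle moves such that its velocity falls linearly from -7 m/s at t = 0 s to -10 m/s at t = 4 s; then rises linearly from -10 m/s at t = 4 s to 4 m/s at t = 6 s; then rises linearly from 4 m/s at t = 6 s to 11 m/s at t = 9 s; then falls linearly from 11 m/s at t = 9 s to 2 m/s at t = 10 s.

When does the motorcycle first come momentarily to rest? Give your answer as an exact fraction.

t = 38/7 s

v changes sign on 4–6 s (from -10 to 4); the graph is linear there, so v = 0 at t = 4 + (10)·(6 − 4)/(4 − -10) = 38/7 s.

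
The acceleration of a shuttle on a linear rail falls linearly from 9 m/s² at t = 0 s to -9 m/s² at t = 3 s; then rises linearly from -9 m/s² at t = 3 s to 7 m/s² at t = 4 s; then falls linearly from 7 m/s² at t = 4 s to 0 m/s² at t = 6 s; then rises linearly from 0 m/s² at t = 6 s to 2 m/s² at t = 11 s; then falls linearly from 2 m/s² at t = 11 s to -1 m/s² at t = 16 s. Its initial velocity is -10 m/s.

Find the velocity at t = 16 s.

Δv equals the area under the a-t graph; then v = v₀ + Δv.
0–3 s: ½(9 + -9)(3) = 0 m/s
3–4 s: ½(-9 + 7)(1) = -1 m/s
4–6 s: ½(7 + 0)(2) = 7 m/s
6–11 s: ½(0 + 2)(5) = 5 m/s
11–16 s: ½(2 + -1)(5) = 2.5 m/s
Δv = 13.5 m/s, so v(16) = -10 + (13.5) = 3.5 m/s.

3.5 m/s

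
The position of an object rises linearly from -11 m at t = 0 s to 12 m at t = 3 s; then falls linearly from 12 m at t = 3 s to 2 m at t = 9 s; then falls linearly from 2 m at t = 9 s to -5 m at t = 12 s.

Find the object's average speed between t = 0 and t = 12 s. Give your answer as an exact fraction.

10/3 m/s

Average speed = (total path length)/(elapsed time); on a piecewise-linear x-t graph the path length is Σ|Δx|.
0–3 s: |Δx| = |12 − -11| = 23 m
3–9 s: |Δx| = |2 − 12| = 10 m
9–12 s: |Δx| = |-5 − 2| = 7 m
Total path = 40 m; average speed = 40/12 = 10/3 m/s.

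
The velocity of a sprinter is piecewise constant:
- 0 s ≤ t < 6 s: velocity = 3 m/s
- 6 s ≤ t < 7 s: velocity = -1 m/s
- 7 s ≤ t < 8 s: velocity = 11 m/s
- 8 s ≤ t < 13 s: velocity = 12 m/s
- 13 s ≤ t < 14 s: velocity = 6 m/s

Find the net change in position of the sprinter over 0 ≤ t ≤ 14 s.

94 m

Displacement is the signed area under the v-t curve.
0–6 s: 3 × 6 = 18 m
6–7 s: -1 × 1 = -1 m
7–8 s: 11 × 1 = 11 m
8–13 s: 12 × 5 = 60 m
13–14 s: 6 × 1 = 6 m
Net displacement = 94 m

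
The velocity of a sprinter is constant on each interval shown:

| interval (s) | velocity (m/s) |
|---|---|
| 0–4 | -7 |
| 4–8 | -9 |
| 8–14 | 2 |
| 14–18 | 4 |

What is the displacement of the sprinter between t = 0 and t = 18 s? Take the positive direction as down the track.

-36 m

Net displacement equals the area under the velocity-time graph (areas below the axis count negative).
0–4 s: -7 × 4 = -28 m
4–8 s: -9 × 4 = -36 m
8–14 s: 2 × 6 = 12 m
14–18 s: 4 × 4 = 16 m
Net displacement = -36 m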